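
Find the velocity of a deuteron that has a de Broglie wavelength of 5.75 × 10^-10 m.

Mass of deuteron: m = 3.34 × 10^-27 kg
3.45 × 10^2 m/s

From the de Broglie relation λ = h/(mv), we solve for v:

v = h/(mλ)
v = (6.626 × 10^-34 J·s) / (3.34 × 10^-27 kg × 5.75 × 10^-10 m)
v = 3.45 × 10^2 m/s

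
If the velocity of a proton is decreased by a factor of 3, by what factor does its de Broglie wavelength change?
The wavelength increases by a factor of 3.

From λ = h/(mv), the wavelength is inversely proportional to velocity:

λ ∝ 1/v

If v → v/3, then λ → 3λ

When velocity is decreased by a factor of 3, the wavelength increases by a factor of 3.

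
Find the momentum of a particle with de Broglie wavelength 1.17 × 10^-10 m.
5.66 × 10^-24 kg·m/s

From the de Broglie relation λ = h/p, we solve for p:

p = h/λ
p = (6.626 × 10^-34 J·s) / (1.17 × 10^-10 m)
p = 5.66 × 10^-24 kg·m/s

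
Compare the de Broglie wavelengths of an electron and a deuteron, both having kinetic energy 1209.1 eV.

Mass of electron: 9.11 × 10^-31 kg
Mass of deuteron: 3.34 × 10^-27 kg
The electron has the longer wavelength.

Using λ = h/√(2mKE):

For electron: λ₁ = h/√(2m₁KE) = 3.53 × 10^-11 m
For deuteron: λ₂ = h/√(2m₂KE) = 5.82 × 10^-13 m

Since λ ∝ 1/√m at constant kinetic energy, the lighter particle has the longer wavelength.

The electron has the longer de Broglie wavelength.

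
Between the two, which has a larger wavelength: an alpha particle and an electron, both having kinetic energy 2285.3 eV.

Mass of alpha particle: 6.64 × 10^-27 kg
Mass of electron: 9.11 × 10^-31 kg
The electron has the longer wavelength.

Using λ = h/√(2mKE):

For alpha particle: λ₁ = h/√(2m₁KE) = 3.00 × 10^-13 m
For electron: λ₂ = h/√(2m₂KE) = 2.57 × 10^-11 m

Since λ ∝ 1/√m at constant kinetic energy, the lighter particle has the longer wavelength.

The electron has the longer de Broglie wavelength.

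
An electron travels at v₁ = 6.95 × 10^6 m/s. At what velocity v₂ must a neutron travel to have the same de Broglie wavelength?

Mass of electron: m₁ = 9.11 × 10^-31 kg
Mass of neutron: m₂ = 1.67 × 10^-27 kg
v₂ = 3.79 × 10^3 m/s

For equal de Broglie wavelengths: λ₁ = λ₂

h/(m₁v₁) = h/(m₂v₂)
m₁v₁ = m₂v₂
v₂ = v₁ · (m₁/m₂)

v₂ = 6.95 × 10^6 m/s × (9.11 × 10^-31 kg / 1.67 × 10^-27 kg)
v₂ = 3.79 × 10^3 m/s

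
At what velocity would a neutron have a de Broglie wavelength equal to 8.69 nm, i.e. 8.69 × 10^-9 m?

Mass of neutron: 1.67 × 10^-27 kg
4.57 × 10^1 m/s

From λ = h/(mv), solve for v:

v = h/(mλ)
v = (6.626 × 10^-34 J·s) / (1.67 × 10^-27 kg × 8.69 × 10^-9 m)
v = 4.57 × 10^1 m/s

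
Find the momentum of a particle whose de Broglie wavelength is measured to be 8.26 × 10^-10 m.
8.02 × 10^-25 kg·m/s

From the de Broglie relation λ = h/p, we solve for p:

p = h/λ
p = (6.626 × 10^-34 J·s) / (8.26 × 10^-10 m)
p = 8.02 × 10^-25 kg·m/s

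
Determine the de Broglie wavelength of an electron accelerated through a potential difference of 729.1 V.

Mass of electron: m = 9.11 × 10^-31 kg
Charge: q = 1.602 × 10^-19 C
4.54 × 10^-11 m

When a particle is accelerated through voltage V, it gains kinetic energy KE = qV.

The de Broglie wavelength is then λ = h/√(2mqV):

λ = h/√(2mqV)
λ = (6.626 × 10^-34 J·s) / √(2 × 9.11 × 10^-31 kg × 1.602 × 10^-19 C × 729.1 V)
λ = 4.54 × 10^-11 m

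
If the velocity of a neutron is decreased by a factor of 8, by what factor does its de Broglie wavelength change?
The wavelength increases by a factor of 8.

From λ = h/(mv), the wavelength is inversely proportional to velocity:

λ ∝ 1/v

If v → v/8, then λ → 8λ

When velocity is decreased by a factor of 8, the wavelength increases by a factor of 8.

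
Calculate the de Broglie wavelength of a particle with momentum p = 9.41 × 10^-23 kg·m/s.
7.04 × 10^-12 m

Using the de Broglie relation λ = h/p:

λ = h/p
λ = (6.626 × 10^-34 J·s) / (9.41 × 10^-23 kg·m/s)
λ = 7.04 × 10^-12 m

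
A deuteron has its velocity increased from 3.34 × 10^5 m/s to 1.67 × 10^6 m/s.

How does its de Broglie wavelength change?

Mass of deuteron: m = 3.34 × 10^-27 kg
The wavelength decreases by a factor of 5.

Using λ = h/(mv):

Initial wavelength: λ₁ = h/(mv₁) = 5.94 × 10^-13 m
Final wavelength: λ₂ = h/(mv₂) = 1.19 × 10^-13 m

Since λ ∝ 1/v, when velocity increases by a factor of 5, the wavelength decreases by a factor of 5.

λ₂/λ₁ = v₁/v₂ = 1/5

The wavelength decreases by a factor of 5.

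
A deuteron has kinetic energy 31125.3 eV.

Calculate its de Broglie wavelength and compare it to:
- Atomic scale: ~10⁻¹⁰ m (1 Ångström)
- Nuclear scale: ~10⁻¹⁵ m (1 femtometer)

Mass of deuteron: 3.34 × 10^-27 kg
λ = 1.15 × 10^-13 m, which is between nuclear and atomic scales.

Using λ = h/√(2mKE):

KE = 31125.3 eV = 4.987 × 10^-15 J

λ = h/√(2mKE)
λ = (6.626 × 10^-34 J·s) / √(2 × 3.34 × 10^-27 kg × 4.987 × 10^-15 J)
λ = 1.15 × 10^-13 m

Comparison:
- Atomic scale (10⁻¹⁰ m): λ is 0.0011× this size
- Nuclear scale (10⁻¹⁵ m): λ is 1.1e+02× this size

The wavelength is between nuclear and atomic scales.

This wavelength is appropriate for probing atomic structure but too large for nuclear physics experiments.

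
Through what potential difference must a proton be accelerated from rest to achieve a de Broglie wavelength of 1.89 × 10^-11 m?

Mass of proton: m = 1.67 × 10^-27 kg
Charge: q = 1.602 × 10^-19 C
2.30 V

From λ = h/√(2mqV), we solve for V:

λ² = h²/(2mqV)
V = h²/(2mqλ²)
V = (6.626 × 10^-34 J·s)² / (2 × 1.67 × 10^-27 kg × 1.602 × 10^-19 C × (1.89 × 10^-11 m)²)
V = 2.30 V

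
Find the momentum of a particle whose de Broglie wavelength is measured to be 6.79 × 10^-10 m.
9.76 × 10^-25 kg·m/s

From the de Broglie relation λ = h/p, we solve for p:

p = h/λ
p = (6.626 × 10^-34 J·s) / (6.79 × 10^-10 m)
p = 9.76 × 10^-25 kg·m/s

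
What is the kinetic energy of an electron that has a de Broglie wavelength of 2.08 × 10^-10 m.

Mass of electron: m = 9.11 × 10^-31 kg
5.57 × 10^-18 J (or 34.8 eV)

From λ = h/√(2mKE), we solve for KE:

λ² = h²/(2mKE)
KE = h²/(2mλ²)
KE = (6.626 × 10^-34 J·s)² / (2 × 9.11 × 10^-31 kg × (2.08 × 10^-10 m)²)
KE = 5.57 × 10^-18 J
KE = 34.8 eV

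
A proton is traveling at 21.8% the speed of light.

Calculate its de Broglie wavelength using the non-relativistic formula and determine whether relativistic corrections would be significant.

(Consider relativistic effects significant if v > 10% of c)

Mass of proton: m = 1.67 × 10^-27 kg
Yes, relativistic corrections are needed.

Using the non-relativistic de Broglie formula λ = h/(mv):

v = 21.8% × c = 6.535 × 10^7 m/s

λ = h/(mv)
λ = (6.626 × 10^-34 J·s) / (1.67 × 10^-27 kg × 6.535 × 10^7 m/s)
λ = 6.07 × 10^-15 m

Since v = 21.8% of c > 10% of c, relativistic corrections ARE significant and the actual wavelength would differ from this non-relativistic estimate.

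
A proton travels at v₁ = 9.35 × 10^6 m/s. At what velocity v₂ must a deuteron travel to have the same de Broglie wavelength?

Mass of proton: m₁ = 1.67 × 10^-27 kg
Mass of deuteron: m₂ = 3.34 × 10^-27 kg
v₂ = 4.68 × 10^6 m/s

For equal de Broglie wavelengths: λ₁ = λ₂

h/(m₁v₁) = h/(m₂v₂)
m₁v₁ = m₂v₂
v₂ = v₁ · (m₁/m₂)

v₂ = 9.35 × 10^6 m/s × (1.67 × 10^-27 kg / 3.34 × 10^-27 kg)
v₂ = 4.68 × 10^6 m/s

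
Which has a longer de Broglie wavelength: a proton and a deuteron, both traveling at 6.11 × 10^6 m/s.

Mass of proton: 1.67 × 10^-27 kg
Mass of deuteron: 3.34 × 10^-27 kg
The proton has the longer wavelength.

Using λ = h/(mv), since both particles have the same velocity, the wavelength depends only on mass.

For proton: λ₁ = h/(m₁v) = 6.49 × 10^-14 m
For deuteron: λ₂ = h/(m₂v) = 3.25 × 10^-14 m

Since λ ∝ 1/m at constant velocity, the lighter particle has the longer wavelength.

The proton has the longer de Broglie wavelength.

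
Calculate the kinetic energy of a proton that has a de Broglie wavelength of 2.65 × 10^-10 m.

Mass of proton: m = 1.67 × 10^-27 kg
1.87 × 10^-21 J (or 0.0117 eV)

From λ = h/√(2mKE), we solve for KE:

λ² = h²/(2mKE)
KE = h²/(2mλ²)
KE = (6.626 × 10^-34 J·s)² / (2 × 1.67 × 10^-27 kg × (2.65 × 10^-10 m)²)
KE = 1.87 × 10^-21 J
KE = 0.0117 eV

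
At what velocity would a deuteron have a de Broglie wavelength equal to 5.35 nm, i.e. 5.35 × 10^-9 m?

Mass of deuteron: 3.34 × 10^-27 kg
3.71 × 10^1 m/s

From λ = h/(mv), solve for v:

v = h/(mλ)
v = (6.626 × 10^-34 J·s) / (3.34 × 10^-27 kg × 5.35 × 10^-9 m)
v = 3.71 × 10^1 m/s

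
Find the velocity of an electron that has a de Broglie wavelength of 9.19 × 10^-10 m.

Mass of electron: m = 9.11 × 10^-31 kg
7.91 × 10^5 m/s

From the de Broglie relation λ = h/(mv), we solve for v:

v = h/(mλ)
v = (6.626 × 10^-34 J·s) / (9.11 × 10^-31 kg × 9.19 × 10^-10 m)
v = 7.91 × 10^5 m/s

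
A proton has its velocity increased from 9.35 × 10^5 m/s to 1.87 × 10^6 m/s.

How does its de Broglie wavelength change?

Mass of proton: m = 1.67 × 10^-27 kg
The wavelength decreases by a factor of 2.

Using λ = h/(mv):

Initial wavelength: λ₁ = h/(mv₁) = 4.24 × 10^-13 m
Final wavelength: λ₂ = h/(mv₂) = 2.12 × 10^-13 m

Since λ ∝ 1/v, when velocity increases by a factor of 2, the wavelength decreases by a factor of 2.

λ₂/λ₁ = v₁/v₂ = 1/2

The wavelength decreases by a factor of 2.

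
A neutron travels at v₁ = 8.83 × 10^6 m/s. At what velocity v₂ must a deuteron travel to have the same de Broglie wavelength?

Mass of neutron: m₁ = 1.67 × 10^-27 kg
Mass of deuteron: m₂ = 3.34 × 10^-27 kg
v₂ = 4.42 × 10^6 m/s

For equal de Broglie wavelengths: λ₁ = λ₂

h/(m₁v₁) = h/(m₂v₂)
m₁v₁ = m₂v₂
v₂ = v₁ · (m₁/m₂)

v₂ = 8.83 × 10^6 m/s × (1.67 × 10^-27 kg / 3.34 × 10^-27 kg)
v₂ = 4.42 × 10^6 m/s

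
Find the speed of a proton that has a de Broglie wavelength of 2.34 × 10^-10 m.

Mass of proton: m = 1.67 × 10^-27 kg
1.70 × 10^3 m/s

From the de Broglie relation λ = h/(mv), we solve for v:

v = h/(mλ)
v = (6.626 × 10^-34 J·s) / (1.67 × 10^-27 kg × 2.34 × 10^-10 m)
v = 1.70 × 10^3 m/s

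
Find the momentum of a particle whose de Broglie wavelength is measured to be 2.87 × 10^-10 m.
2.31 × 10^-24 kg·m/s

From the de Broglie relation λ = h/p, we solve for p:

p = h/λ
p = (6.626 × 10^-34 J·s) / (2.87 × 10^-10 m)
p = 2.31 × 10^-24 kg·m/s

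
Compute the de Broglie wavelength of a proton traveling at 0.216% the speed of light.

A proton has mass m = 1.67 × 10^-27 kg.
6.13 × 10^-13 m

Using the de Broglie relation λ = h/(mv):

v = 0.216% × c = 6.476 × 10^5 m/s

λ = h/(mv)
λ = (6.626 × 10^-34 J·s) / (1.67 × 10^-27 kg × 6.476 × 10^5 m/s)
λ = 6.13 × 10^-13 m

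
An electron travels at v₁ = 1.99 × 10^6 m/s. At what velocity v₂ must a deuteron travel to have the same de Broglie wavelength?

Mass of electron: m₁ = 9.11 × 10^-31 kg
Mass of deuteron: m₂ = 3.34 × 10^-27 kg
v₂ = 5.43 × 10^2 m/s

For equal de Broglie wavelengths: λ₁ = λ₂

h/(m₁v₁) = h/(m₂v₂)
m₁v₁ = m₂v₂
v₂ = v₁ · (m₁/m₂)

v₂ = 1.99 × 10^6 m/s × (9.11 × 10^-31 kg / 3.34 × 10^-27 kg)
v₂ = 5.43 × 10^2 m/s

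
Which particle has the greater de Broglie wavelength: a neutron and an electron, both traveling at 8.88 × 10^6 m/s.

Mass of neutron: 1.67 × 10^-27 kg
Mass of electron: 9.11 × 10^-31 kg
The electron has the longer wavelength.

Using λ = h/(mv), since both particles have the same velocity, the wavelength depends only on mass.

For neutron: λ₁ = h/(m₁v) = 4.47 × 10^-14 m
For electron: λ₂ = h/(m₂v) = 8.19 × 10^-11 m

Since λ ∝ 1/m at constant velocity, the lighter particle has the longer wavelength.

The electron has the longer de Broglie wavelength.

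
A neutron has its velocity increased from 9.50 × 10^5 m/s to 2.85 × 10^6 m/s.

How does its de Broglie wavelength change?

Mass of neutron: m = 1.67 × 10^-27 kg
The wavelength decreases by a factor of 3.

Using λ = h/(mv):

Initial wavelength: λ₁ = h/(mv₁) = 4.18 × 10^-13 m
Final wavelength: λ₂ = h/(mv₂) = 1.39 × 10^-13 m

Since λ ∝ 1/v, when velocity increases by a factor of 3, the wavelength decreases by a factor of 3.

λ₂/λ₁ = v₁/v₂ = 1/3

The wavelength decreases by a factor of 3.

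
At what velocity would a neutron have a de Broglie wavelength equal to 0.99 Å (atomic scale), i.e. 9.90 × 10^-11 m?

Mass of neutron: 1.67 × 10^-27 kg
4.01 × 10^3 m/s

From λ = h/(mv), solve for v:

v = h/(mλ)
v = (6.626 × 10^-34 J·s) / (1.67 × 10^-27 kg × 9.90 × 10^-11 m)
v = 4.01 × 10^3 m/s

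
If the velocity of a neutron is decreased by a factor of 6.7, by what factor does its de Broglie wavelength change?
The wavelength increases by a factor of 6.7.

From λ = h/(mv), the wavelength is inversely proportional to velocity:

λ ∝ 1/v

If v → v/6.7, then λ → 6.7λ

When velocity is decreased by a factor of 6.7, the wavelength increases by a factor of 6.7.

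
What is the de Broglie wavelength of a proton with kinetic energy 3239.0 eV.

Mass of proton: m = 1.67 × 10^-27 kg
5.03 × 10^-13 m

Using λ = h/√(2mKE):

First convert KE to Joules: KE = 3239.0 eV = 5.189 × 10^-16 J

λ = h/√(2mKE)
λ = (6.626 × 10^-34 J·s) / √(2 × 1.67 × 10^-27 kg × 5.189 × 10^-16 J)
λ = 5.03 × 10^-13 m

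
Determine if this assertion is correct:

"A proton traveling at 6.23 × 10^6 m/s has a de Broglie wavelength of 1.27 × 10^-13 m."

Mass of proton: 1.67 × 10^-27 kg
False

The claim is incorrect.

Using λ = h/(mv):
λ = (6.626 × 10^-34 J·s) / (1.67 × 10^-27 kg × 6.23 × 10^6 m/s)
λ = 6.37 × 10^-14 m

The actual wavelength differs from the claimed 1.27 × 10^-13 m.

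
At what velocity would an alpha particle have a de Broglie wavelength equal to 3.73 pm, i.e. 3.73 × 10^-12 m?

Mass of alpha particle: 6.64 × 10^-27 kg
2.68 × 10^4 m/s

From λ = h/(mv), solve for v:

v = h/(mλ)
v = (6.626 × 10^-34 J·s) / (6.64 × 10^-27 kg × 3.73 × 10^-12 m)
v = 2.68 × 10^4 m/s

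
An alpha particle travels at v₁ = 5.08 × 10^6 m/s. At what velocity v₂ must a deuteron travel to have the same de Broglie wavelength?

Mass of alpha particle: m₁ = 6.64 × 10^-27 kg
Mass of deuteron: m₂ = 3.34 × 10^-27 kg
v₂ = 1.01 × 10^7 m/s

For equal de Broglie wavelengths: λ₁ = λ₂

h/(m₁v₁) = h/(m₂v₂)
m₁v₁ = m₂v₂
v₂ = v₁ · (m₁/m₂)

v₂ = 5.08 × 10^6 m/s × (6.64 × 10^-27 kg / 3.34 × 10^-27 kg)
v₂ = 1.01 × 10^7 m/s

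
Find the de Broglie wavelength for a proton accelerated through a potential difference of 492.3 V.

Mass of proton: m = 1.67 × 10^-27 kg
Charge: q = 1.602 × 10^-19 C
1.29 × 10^-12 m

When a particle is accelerated through voltage V, it gains kinetic energy KE = qV.

The de Broglie wavelength is then λ = h/√(2mqV):

λ = h/√(2mqV)
λ = (6.626 × 10^-34 J·s) / √(2 × 1.67 × 10^-27 kg × 1.602 × 10^-19 C × 492.3 V)
λ = 1.29 × 10^-12 m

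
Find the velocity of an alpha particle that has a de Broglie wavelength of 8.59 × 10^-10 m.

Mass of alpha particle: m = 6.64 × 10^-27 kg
1.16 × 10^2 m/s

From the de Broglie relation λ = h/(mv), we solve for v:

v = h/(mλ)
v = (6.626 × 10^-34 J·s) / (6.64 × 10^-27 kg × 8.59 × 10^-10 m)
v = 1.16 × 10^2 m/s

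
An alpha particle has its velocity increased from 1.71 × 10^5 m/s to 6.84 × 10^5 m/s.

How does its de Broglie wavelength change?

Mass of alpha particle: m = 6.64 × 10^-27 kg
The wavelength decreases by a factor of 4.

Using λ = h/(mv):

Initial wavelength: λ₁ = h/(mv₁) = 5.84 × 10^-13 m
Final wavelength: λ₂ = h/(mv₂) = 1.46 × 10^-13 m

Since λ ∝ 1/v, when velocity increases by a factor of 4, the wavelength decreases by a factor of 4.

λ₂/λ₁ = v₁/v₂ = 1/4

The wavelength decreases by a factor of 4.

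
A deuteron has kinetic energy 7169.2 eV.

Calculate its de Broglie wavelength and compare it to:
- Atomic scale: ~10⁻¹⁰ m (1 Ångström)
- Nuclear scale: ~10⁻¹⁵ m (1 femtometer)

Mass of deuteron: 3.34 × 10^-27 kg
λ = 2.39 × 10^-13 m, which is between nuclear and atomic scales.

Using λ = h/√(2mKE):

KE = 7169.2 eV = 1.149 × 10^-15 J

λ = h/√(2mKE)
λ = (6.626 × 10^-34 J·s) / √(2 × 3.34 × 10^-27 kg × 1.149 × 10^-15 J)
λ = 2.39 × 10^-13 m

Comparison:
- Atomic scale (10⁻¹⁰ m): λ is 0.0024× this size
- Nuclear scale (10⁻¹⁵ m): λ is 2.4e+02× this size

The wavelength is between nuclear and atomic scales.

This wavelength is appropriate for probing atomic structure but too large for nuclear physics experiments.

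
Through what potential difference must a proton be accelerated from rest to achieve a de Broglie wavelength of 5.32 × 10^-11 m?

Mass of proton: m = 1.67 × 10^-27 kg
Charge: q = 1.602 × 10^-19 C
2.90 × 10^-1 V

From λ = h/√(2mqV), we solve for V:

λ² = h²/(2mqV)
V = h²/(2mqλ²)
V = (6.626 × 10^-34 J·s)² / (2 × 1.67 × 10^-27 kg × 1.602 × 10^-19 C × (5.32 × 10^-11 m)²)
V = 2.90 × 10^-1 V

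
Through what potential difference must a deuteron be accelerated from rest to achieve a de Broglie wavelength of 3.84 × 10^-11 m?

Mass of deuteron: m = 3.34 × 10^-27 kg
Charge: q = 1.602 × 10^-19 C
2.78 × 10^-1 V

From λ = h/√(2mqV), we solve for V:

λ² = h²/(2mqV)
V = h²/(2mqλ²)
V = (6.626 × 10^-34 J·s)² / (2 × 3.34 × 10^-27 kg × 1.602 × 10^-19 C × (3.84 × 10^-11 m)²)
V = 2.78 × 10^-1 V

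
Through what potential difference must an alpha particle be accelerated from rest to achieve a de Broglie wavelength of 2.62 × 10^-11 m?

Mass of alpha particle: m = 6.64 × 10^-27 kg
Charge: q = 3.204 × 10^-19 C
1.50 × 10^-1 V

From λ = h/√(2mqV), we solve for V:

λ² = h²/(2mqV)
V = h²/(2mqλ²)
V = (6.626 × 10^-34 J·s)² / (2 × 6.64 × 10^-27 kg × 3.204 × 10^-19 C × (2.62 × 10^-11 m)²)
V = 1.50 × 10^-1 V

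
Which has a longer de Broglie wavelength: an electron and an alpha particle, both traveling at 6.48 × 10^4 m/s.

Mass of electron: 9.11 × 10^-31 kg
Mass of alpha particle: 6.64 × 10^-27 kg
The electron has the longer wavelength.

Using λ = h/(mv), since both particles have the same velocity, the wavelength depends only on mass.

For electron: λ₁ = h/(m₁v) = 1.12 × 10^-8 m
For alpha particle: λ₂ = h/(m₂v) = 1.54 × 10^-12 m

Since λ ∝ 1/m at constant velocity, the lighter particle has the longer wavelength.

The electron has the longer de Broglie wavelength.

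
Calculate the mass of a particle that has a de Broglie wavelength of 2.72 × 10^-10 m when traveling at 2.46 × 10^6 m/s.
9.90 × 10^-31 kg

From the de Broglie relation λ = h/(mv), we solve for m:

m = h/(λv)
m = (6.626 × 10^-34 J·s) / (2.72 × 10^-10 m × 2.46 × 10^6 m/s)
m = 9.90 × 10^-31 kg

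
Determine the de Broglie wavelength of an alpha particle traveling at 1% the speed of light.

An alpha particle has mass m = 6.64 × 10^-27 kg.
3.33 × 10^-14 m

Using the de Broglie relation λ = h/(mv):

v = 1% × c = 2.998 × 10^6 m/s

λ = h/(mv)
λ = (6.626 × 10^-34 J·s) / (6.64 × 10^-27 kg × 2.998 × 10^6 m/s)
λ = 3.33 × 10^-14 m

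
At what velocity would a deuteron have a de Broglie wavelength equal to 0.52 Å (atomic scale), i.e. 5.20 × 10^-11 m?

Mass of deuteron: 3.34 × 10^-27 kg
3.82 × 10^3 m/s

From λ = h/(mv), solve for v:

v = h/(mλ)
v = (6.626 × 10^-34 J·s) / (3.34 × 10^-27 kg × 5.20 × 10^-11 m)
v = 3.82 × 10^3 m/s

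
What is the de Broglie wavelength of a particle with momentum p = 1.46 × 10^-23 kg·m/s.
4.54 × 10^-11 m

Using the de Broglie relation λ = h/p:

λ = h/p
λ = (6.626 × 10^-34 J·s) / (1.46 × 10^-23 kg·m/s)
λ = 4.54 × 10^-11 m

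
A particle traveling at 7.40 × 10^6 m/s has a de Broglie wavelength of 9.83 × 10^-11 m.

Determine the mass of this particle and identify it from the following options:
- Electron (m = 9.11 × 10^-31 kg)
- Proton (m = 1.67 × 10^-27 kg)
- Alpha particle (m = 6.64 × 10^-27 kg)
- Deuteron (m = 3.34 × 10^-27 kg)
The particle is an electron.

From λ = h/(mv), solve for mass:

m = h/(λv)
m = (6.626 × 10^-34 J·s) / (9.83 × 10^-11 m × 7.40 × 10^6 m/s)
m = 9.11 × 10^-31 kg

Comparing with the listed masses, this is closest to an electron.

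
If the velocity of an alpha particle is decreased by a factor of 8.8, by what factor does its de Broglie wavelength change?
The wavelength increases by a factor of 8.8.

From λ = h/(mv), the wavelength is inversely proportional to velocity:

λ ∝ 1/v

If v → v/8.8, then λ → 8.8λ

When velocity is decreased by a factor of 8.8, the wavelength increases by a factor of 8.8.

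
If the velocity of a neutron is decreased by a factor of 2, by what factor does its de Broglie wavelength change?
The wavelength increases by a factor of 2.

From λ = h/(mv), the wavelength is inversely proportional to velocity:

λ ∝ 1/v

If v → v/2, then λ → 2λ

When velocity is decreased by a factor of 2, the wavelength increases by a factor of 2.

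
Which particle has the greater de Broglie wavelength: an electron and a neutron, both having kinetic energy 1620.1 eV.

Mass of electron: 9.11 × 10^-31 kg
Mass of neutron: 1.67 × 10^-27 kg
The electron has the longer wavelength.

Using λ = h/√(2mKE):

For electron: λ₁ = h/√(2m₁KE) = 3.05 × 10^-11 m
For neutron: λ₂ = h/√(2m₂KE) = 7.12 × 10^-13 m

Since λ ∝ 1/√m at constant kinetic energy, the lighter particle has the longer wavelength.

The electron has the longer de Broglie wavelength.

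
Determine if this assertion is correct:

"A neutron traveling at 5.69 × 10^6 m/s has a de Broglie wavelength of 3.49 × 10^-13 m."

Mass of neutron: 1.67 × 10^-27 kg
False

The claim is incorrect.

Using λ = h/(mv):
λ = (6.626 × 10^-34 J·s) / (1.67 × 10^-27 kg × 5.69 × 10^6 m/s)
λ = 6.97 × 10^-14 m

The actual wavelength differs from the claimed 3.49 × 10^-13 m.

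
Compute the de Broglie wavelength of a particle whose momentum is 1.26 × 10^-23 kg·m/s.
5.26 × 10^-11 m

Using the de Broglie relation λ = h/p:

λ = h/p
λ = (6.626 × 10^-34 J·s) / (1.26 × 10^-23 kg·m/s)
λ = 5.26 × 10^-11 m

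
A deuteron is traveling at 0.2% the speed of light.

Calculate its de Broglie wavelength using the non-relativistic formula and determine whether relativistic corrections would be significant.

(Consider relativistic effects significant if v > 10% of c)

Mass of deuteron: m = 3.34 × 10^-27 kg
No, relativistic corrections are not needed.

Using the non-relativistic de Broglie formula λ = h/(mv):

v = 0.2% × c = 5.996 × 10^5 m/s

λ = h/(mv)
λ = (6.626 × 10^-34 J·s) / (3.34 × 10^-27 kg × 5.996 × 10^5 m/s)
λ = 3.31 × 10^-13 m

Since v = 0.2% of c < 10% of c, relativistic corrections are NOT significant and this non-relativistic result is a good approximation.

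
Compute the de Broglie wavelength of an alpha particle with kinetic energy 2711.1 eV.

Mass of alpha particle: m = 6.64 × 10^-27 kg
2.76 × 10^-13 m

Using λ = h/√(2mKE):

First convert KE to Joules: KE = 2711.1 eV = 4.344 × 10^-16 J

λ = h/√(2mKE)
λ = (6.626 × 10^-34 J·s) / √(2 × 6.64 × 10^-27 kg × 4.344 × 10^-16 J)
λ = 2.76 × 10^-13 m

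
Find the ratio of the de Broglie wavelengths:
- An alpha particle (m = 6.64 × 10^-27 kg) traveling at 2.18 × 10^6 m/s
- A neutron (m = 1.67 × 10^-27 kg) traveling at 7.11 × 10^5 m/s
λ₁/λ₂ = 0.0820

Using λ = h/(mv):

λ₁ = h/(m₁v₁) = 4.58 × 10^-14 m
λ₂ = h/(m₂v₂) = 5.58 × 10^-13 m

Ratio λ₁/λ₂ = (m₂v₂)/(m₁v₁)
         = (1.67 × 10^-27 kg × 7.11 × 10^5 m/s) / (6.64 × 10^-27 kg × 2.18 × 10^6 m/s)
         = 0.0820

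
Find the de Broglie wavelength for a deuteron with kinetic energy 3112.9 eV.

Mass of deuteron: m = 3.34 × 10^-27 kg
3.63 × 10^-13 m

Using λ = h/√(2mKE):

First convert KE to Joules: KE = 3112.9 eV = 4.987 × 10^-16 J

λ = h/√(2mKE)
λ = (6.626 × 10^-34 J·s) / √(2 × 3.34 × 10^-27 kg × 4.987 × 10^-16 J)
λ = 3.63 × 10^-13 m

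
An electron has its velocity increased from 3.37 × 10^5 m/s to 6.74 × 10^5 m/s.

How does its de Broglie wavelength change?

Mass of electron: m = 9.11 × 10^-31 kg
The wavelength decreases by a factor of 2.

Using λ = h/(mv):

Initial wavelength: λ₁ = h/(mv₁) = 2.16 × 10^-9 m
Final wavelength: λ₂ = h/(mv₂) = 1.08 × 10^-9 m

Since λ ∝ 1/v, when velocity increases by a factor of 2, the wavelength decreases by a factor of 2.

λ₂/λ₁ = v₁/v₂ = 1/2

The wavelength decreases by a factor of 2.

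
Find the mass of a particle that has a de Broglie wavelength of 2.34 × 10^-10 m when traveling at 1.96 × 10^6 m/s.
1.44 × 10^-30 kg

From the de Broglie relation λ = h/(mv), we solve for m:

m = h/(λv)
m = (6.626 × 10^-34 J·s) / (2.34 × 10^-10 m × 1.96 × 10^6 m/s)
m = 1.44 × 10^-30 kg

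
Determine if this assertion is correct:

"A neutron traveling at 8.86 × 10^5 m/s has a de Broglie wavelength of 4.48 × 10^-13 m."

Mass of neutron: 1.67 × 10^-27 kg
True

The claim is correct.

Using λ = h/(mv):
λ = (6.626 × 10^-34 J·s) / (1.67 × 10^-27 kg × 8.86 × 10^5 m/s)
λ = 4.48 × 10^-13 m

This matches the claimed value.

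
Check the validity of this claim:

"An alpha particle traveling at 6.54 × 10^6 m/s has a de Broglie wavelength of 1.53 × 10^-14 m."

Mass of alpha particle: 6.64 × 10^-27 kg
True

The claim is correct.

Using λ = h/(mv):
λ = (6.626 × 10^-34 J·s) / (6.64 × 10^-27 kg × 6.54 × 10^6 m/s)
λ = 1.53 × 10^-14 m

This matches the claimed value.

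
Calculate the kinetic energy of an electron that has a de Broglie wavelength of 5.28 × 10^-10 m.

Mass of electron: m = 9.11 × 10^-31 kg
8.64 × 10^-19 J (or 5.39 eV)

From λ = h/√(2mKE), we solve for KE:

λ² = h²/(2mKE)
KE = h²/(2mλ²)
KE = (6.626 × 10^-34 J·s)² / (2 × 9.11 × 10^-31 kg × (5.28 × 10^-10 m)²)
KE = 8.64 × 10^-19 J
KE = 5.39 eV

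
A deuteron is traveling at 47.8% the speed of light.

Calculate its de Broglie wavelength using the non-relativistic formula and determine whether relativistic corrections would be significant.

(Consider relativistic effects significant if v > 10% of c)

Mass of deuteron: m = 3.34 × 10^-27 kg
Yes, relativistic corrections are needed.

Using the non-relativistic de Broglie formula λ = h/(mv):

v = 47.8% × c = 1.433 × 10^8 m/s

λ = h/(mv)
λ = (6.626 × 10^-34 J·s) / (3.34 × 10^-27 kg × 1.433 × 10^8 m/s)
λ = 1.38 × 10^-15 m

Since v = 47.8% of c > 10% of c, relativistic corrections ARE significant and the actual wavelength would differ from this non-relativistic estimate.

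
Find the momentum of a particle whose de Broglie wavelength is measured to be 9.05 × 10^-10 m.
7.32 × 10^-25 kg·m/s

From the de Broglie relation λ = h/p, we solve for p:

p = h/λ
p = (6.626 × 10^-34 J·s) / (9.05 × 10^-10 m)
p = 7.32 × 10^-25 kg·m/s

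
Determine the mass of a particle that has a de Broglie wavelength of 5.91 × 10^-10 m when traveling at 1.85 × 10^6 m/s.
6.06 × 10^-31 kg

From the de Broglie relation λ = h/(mv), we solve for m:

m = h/(λv)
m = (6.626 × 10^-34 J·s) / (5.91 × 10^-10 m × 1.85 × 10^6 m/s)
m = 6.06 × 10^-31 kg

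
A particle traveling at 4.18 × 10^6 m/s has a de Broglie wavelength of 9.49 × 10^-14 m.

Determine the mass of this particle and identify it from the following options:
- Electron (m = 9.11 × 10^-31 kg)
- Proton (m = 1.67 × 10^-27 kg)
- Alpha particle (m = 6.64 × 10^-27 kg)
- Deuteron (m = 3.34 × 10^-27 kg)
The particle is a proton.

From λ = h/(mv), solve for mass:

m = h/(λv)
m = (6.626 × 10^-34 J·s) / (9.49 × 10^-14 m × 4.18 × 10^6 m/s)
m = 1.67 × 10^-27 kg

Comparing with the listed masses, this is closest to a proton.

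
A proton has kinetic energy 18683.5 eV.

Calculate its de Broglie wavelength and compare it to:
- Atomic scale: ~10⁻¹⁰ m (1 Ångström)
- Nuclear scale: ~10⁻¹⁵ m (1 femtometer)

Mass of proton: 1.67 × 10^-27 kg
λ = 2.10 × 10^-13 m, which is between nuclear and atomic scales.

Using λ = h/√(2mKE):

KE = 18683.5 eV = 2.993 × 10^-15 J

λ = h/√(2mKE)
λ = (6.626 × 10^-34 J·s) / √(2 × 1.67 × 10^-27 kg × 2.993 × 10^-15 J)
λ = 2.10 × 10^-13 m

Comparison:
- Atomic scale (10⁻¹⁰ m): λ is 0.0021× this size
- Nuclear scale (10⁻¹⁵ m): λ is 2.1e+02× this size

The wavelength is between nuclear and atomic scales.

This wavelength is appropriate for probing atomic structure but too large for nuclear physics experiments.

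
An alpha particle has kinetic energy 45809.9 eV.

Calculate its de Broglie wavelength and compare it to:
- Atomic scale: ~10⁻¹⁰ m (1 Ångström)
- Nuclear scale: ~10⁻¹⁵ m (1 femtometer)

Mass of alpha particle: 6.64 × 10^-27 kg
λ = 6.71 × 10^-14 m, which is between nuclear and atomic scales.

Using λ = h/√(2mKE):

KE = 45809.9 eV = 7.340 × 10^-15 J

λ = h/√(2mKE)
λ = (6.626 × 10^-34 J·s) / √(2 × 6.64 × 10^-27 kg × 7.340 × 10^-15 J)
λ = 6.71 × 10^-14 m

Comparison:
- Atomic scale (10⁻¹⁰ m): λ is 0.00067× this size
- Nuclear scale (10⁻¹⁵ m): λ is 67× this size

The wavelength is between nuclear and atomic scales.

This wavelength is appropriate for probing atomic structure but too large for nuclear physics experiments.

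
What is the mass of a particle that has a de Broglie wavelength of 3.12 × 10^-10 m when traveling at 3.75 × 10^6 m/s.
5.66 × 10^-31 kg

From the de Broglie relation λ = h/(mv), we solve for m:

m = h/(λv)
m = (6.626 × 10^-34 J·s) / (3.12 × 10^-10 m × 3.75 × 10^6 m/s)
m = 5.66 × 10^-31 kg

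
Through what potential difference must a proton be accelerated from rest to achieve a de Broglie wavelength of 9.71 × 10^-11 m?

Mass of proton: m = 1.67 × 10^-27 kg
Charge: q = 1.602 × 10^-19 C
8.70 × 10^-2 V

From λ = h/√(2mqV), we solve for V:

λ² = h²/(2mqV)
V = h²/(2mqλ²)
V = (6.626 × 10^-34 J·s)² / (2 × 1.67 × 10^-27 kg × 1.602 × 10^-19 C × (9.71 × 10^-11 m)²)
V = 8.70 × 10^-2 V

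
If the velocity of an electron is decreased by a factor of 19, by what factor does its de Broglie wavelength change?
The wavelength increases by a factor of 19.

From λ = h/(mv), the wavelength is inversely proportional to velocity:

λ ∝ 1/v

If v → v/19, then λ → 19λ

When velocity is decreased by a factor of 19, the wavelength increases by a factor of 19.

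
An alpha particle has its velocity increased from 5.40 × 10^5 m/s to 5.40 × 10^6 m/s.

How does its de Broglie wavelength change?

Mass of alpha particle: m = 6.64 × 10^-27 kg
The wavelength decreases by a factor of 10.

Using λ = h/(mv):

Initial wavelength: λ₁ = h/(mv₁) = 1.85 × 10^-13 m
Final wavelength: λ₂ = h/(mv₂) = 1.85 × 10^-14 m

Since λ ∝ 1/v, when velocity increases by a factor of 10, the wavelength decreases by a factor of 10.

λ₂/λ₁ = v₁/v₂ = 1/10

The wavelength decreases by a factor of 10.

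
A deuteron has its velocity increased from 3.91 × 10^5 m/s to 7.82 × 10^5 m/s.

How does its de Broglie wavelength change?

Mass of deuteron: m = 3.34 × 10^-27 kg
The wavelength decreases by a factor of 2.

Using λ = h/(mv):

Initial wavelength: λ₁ = h/(mv₁) = 5.07 × 10^-13 m
Final wavelength: λ₂ = h/(mv₂) = 2.54 × 10^-13 m

Since λ ∝ 1/v, when velocity increases by a factor of 2, the wavelength decreases by a factor of 2.

λ₂/λ₁ = v₁/v₂ = 1/2

The wavelength decreases by a factor of 2.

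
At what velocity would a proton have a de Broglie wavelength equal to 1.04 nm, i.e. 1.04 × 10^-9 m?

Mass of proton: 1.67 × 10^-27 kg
3.82 × 10^2 m/s

From λ = h/(mv), solve for v:

v = h/(mλ)
v = (6.626 × 10^-34 J·s) / (1.67 × 10^-27 kg × 1.04 × 10^-9 m)
v = 3.82 × 10^2 m/s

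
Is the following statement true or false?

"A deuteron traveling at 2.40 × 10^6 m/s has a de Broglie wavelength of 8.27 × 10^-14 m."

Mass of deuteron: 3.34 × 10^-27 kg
True

The claim is correct.

Using λ = h/(mv):
λ = (6.626 × 10^-34 J·s) / (3.34 × 10^-27 kg × 2.40 × 10^6 m/s)
λ = 8.27 × 10^-14 m

This matches the claimed value.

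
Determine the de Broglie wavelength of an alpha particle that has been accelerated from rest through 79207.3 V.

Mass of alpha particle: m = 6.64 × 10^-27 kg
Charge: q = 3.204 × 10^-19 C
3.61 × 10^-14 m

When a particle is accelerated through voltage V, it gains kinetic energy KE = qV.

The de Broglie wavelength is then λ = h/√(2mqV):

λ = h/√(2mqV)
λ = (6.626 × 10^-34 J·s) / √(2 × 6.64 × 10^-27 kg × 3.204 × 10^-19 C × 79207.3 V)
λ = 3.61 × 10^-14 m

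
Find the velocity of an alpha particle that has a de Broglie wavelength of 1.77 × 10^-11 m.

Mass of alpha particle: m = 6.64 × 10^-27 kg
5.64 × 10^3 m/s

From the de Broglie relation λ = h/(mv), we solve for v:

v = h/(mλ)
v = (6.626 × 10^-34 J·s) / (6.64 × 10^-27 kg × 1.77 × 10^-11 m)
v = 5.64 × 10^3 m/s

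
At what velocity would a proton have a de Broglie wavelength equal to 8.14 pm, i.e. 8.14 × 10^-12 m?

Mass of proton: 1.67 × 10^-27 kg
4.87 × 10^4 m/s

From λ = h/(mv), solve for v:

v = h/(mλ)
v = (6.626 × 10^-34 J·s) / (1.67 × 10^-27 kg × 8.14 × 10^-12 m)
v = 4.87 × 10^4 m/s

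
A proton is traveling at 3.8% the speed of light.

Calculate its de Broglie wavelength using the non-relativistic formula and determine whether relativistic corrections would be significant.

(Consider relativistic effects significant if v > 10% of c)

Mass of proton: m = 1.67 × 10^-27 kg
No, relativistic corrections are not needed.

Using the non-relativistic de Broglie formula λ = h/(mv):

v = 3.8% × c = 1.139 × 10^7 m/s

λ = h/(mv)
λ = (6.626 × 10^-34 J·s) / (1.67 × 10^-27 kg × 1.139 × 10^7 m/s)
λ = 3.48 × 10^-14 m

Since v = 3.8% of c < 10% of c, relativistic corrections are NOT significant and this non-relativistic result is a good approximation.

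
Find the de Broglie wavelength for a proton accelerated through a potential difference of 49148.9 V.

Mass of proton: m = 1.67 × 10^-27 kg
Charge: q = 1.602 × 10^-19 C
1.29 × 10^-13 m

When a particle is accelerated through voltage V, it gains kinetic energy KE = qV.

The de Broglie wavelength is then λ = h/√(2mqV):

λ = h/√(2mqV)
λ = (6.626 × 10^-34 J·s) / √(2 × 1.67 × 10^-27 kg × 1.602 × 10^-19 C × 49148.9 V)
λ = 1.29 × 10^-13 m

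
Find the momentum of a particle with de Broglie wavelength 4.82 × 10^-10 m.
1.37 × 10^-24 kg·m/s

From the de Broglie relation λ = h/p, we solve for p:

p = h/λ
p = (6.626 × 10^-34 J·s) / (4.82 × 10^-10 m)
p = 1.37 × 10^-24 kg·m/s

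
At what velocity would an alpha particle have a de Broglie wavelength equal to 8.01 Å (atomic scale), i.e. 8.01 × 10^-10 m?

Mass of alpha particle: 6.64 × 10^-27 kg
1.25 × 10^2 m/s

From λ = h/(mv), solve for v:

v = h/(mλ)
v = (6.626 × 10^-34 J·s) / (6.64 × 10^-27 kg × 8.01 × 10^-10 m)
v = 1.25 × 10^2 m/s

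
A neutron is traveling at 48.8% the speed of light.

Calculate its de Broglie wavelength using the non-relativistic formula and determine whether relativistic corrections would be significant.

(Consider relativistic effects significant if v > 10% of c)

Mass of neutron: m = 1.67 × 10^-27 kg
Yes, relativistic corrections are needed.

Using the non-relativistic de Broglie formula λ = h/(mv):

v = 48.8% × c = 1.463 × 10^8 m/s

λ = h/(mv)
λ = (6.626 × 10^-34 J·s) / (1.67 × 10^-27 kg × 1.463 × 10^8 m/s)
λ = 2.71 × 10^-15 m

Since v = 48.8% of c > 10% of c, relativistic corrections ARE significant and the actual wavelength would differ from this non-relativistic estimate.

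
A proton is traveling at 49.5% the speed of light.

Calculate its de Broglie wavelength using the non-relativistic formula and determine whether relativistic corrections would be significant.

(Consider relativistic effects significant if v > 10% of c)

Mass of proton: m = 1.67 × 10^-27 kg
Yes, relativistic corrections are needed.

Using the non-relativistic de Broglie formula λ = h/(mv):

v = 49.5% × c = 1.484 × 10^8 m/s

λ = h/(mv)
λ = (6.626 × 10^-34 J·s) / (1.67 × 10^-27 kg × 1.484 × 10^8 m/s)
λ = 2.67 × 10^-15 m

Since v = 49.5% of c > 10% of c, relativistic corrections ARE significant and the actual wavelength would differ from this non-relativistic estimate.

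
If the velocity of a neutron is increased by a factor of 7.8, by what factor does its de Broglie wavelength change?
The wavelength decreases by a factor of 7.8.

From λ = h/(mv), the wavelength is inversely proportional to velocity:

λ ∝ 1/v

If v → 7.8v, then λ → λ/7.8

When velocity is increased by a factor of 7.8, the wavelength decreases by a factor of 7.8.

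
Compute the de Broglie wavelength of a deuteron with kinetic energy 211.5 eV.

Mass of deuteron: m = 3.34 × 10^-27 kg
1.39 × 10^-12 m

Using λ = h/√(2mKE):

First convert KE to Joules: KE = 211.5 eV = 3.389 × 10^-17 J

λ = h/√(2mKE)
λ = (6.626 × 10^-34 J·s) / √(2 × 3.34 × 10^-27 kg × 3.389 × 10^-17 J)
λ = 1.39 × 10^-12 m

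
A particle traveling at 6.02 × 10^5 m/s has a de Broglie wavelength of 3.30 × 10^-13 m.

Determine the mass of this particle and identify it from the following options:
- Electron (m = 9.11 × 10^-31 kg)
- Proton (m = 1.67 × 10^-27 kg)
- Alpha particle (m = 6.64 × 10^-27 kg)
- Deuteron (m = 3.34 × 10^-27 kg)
The particle is a deuteron.

From λ = h/(mv), solve for mass:

m = h/(λv)
m = (6.626 × 10^-34 J·s) / (3.30 × 10^-13 m × 6.02 × 10^5 m/s)
m = 3.34 × 10^-27 kg

Comparing with the listed masses, this is closest to a deuteron.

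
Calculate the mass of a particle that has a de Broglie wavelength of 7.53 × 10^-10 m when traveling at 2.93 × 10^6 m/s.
3.00 × 10^-31 kg

From the de Broglie relation λ = h/(mv), we solve for m:

m = h/(λv)
m = (6.626 × 10^-34 J·s) / (7.53 × 10^-10 m × 2.93 × 10^6 m/s)
m = 3.00 × 10^-31 kg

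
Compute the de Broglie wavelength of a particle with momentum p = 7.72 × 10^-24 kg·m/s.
8.58 × 10^-11 m

Using the de Broglie relation λ = h/p:

λ = h/p
λ = (6.626 × 10^-34 J·s) / (7.72 × 10^-24 kg·m/s)
λ = 8.58 × 10^-11 m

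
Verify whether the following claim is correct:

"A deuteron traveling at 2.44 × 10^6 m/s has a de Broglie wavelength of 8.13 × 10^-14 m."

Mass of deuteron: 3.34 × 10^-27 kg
True

The claim is correct.

Using λ = h/(mv):
λ = (6.626 × 10^-34 J·s) / (3.34 × 10^-27 kg × 2.44 × 10^6 m/s)
λ = 8.13 × 10^-14 m

This matches the claimed value.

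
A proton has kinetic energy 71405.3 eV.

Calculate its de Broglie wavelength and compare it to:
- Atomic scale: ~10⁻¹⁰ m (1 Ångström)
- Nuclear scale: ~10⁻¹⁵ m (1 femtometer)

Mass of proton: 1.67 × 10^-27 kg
λ = 1.07 × 10^-13 m, which is between nuclear and atomic scales.

Using λ = h/√(2mKE):

KE = 71405.3 eV = 1.144 × 10^-14 J

λ = h/√(2mKE)
λ = (6.626 × 10^-34 J·s) / √(2 × 1.67 × 10^-27 kg × 1.144 × 10^-14 J)
λ = 1.07 × 10^-13 m

Comparison:
- Atomic scale (10⁻¹⁰ m): λ is 0.0011× this size
- Nuclear scale (10⁻¹⁵ m): λ is 1.1e+02× this size

The wavelength is between nuclear and atomic scales.

This wavelength is appropriate for probing atomic structure but too large for nuclear physics experiments.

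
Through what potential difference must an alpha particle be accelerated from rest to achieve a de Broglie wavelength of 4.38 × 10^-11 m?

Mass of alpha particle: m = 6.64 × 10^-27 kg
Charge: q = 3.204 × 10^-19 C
5.38 × 10^-2 V

From λ = h/√(2mqV), we solve for V:

λ² = h²/(2mqV)
V = h²/(2mqλ²)
V = (6.626 × 10^-34 J·s)² / (2 × 6.64 × 10^-27 kg × 3.204 × 10^-19 C × (4.38 × 10^-11 m)²)
V = 5.38 × 10^-2 V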